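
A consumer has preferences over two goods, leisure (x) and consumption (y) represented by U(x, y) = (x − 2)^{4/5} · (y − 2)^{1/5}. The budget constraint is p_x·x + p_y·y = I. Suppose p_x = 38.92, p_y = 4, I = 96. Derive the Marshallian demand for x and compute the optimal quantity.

x* = 2.2088

Let x' = x−2, y' = y−2. MRS = 4·y'/x' = p_x/p_y.
After buying the subsistence bundle (2, 2), a share 0.8 of the remaining income goes to x: x* = 2 + 0.8·(I − 2p_x − 2p_y)/p_x.
Discretionary income = 96 − 2·38.92 − 2·4 = 10.16; x* = 2 + 0.8·10.16/38.92 = 2.2088.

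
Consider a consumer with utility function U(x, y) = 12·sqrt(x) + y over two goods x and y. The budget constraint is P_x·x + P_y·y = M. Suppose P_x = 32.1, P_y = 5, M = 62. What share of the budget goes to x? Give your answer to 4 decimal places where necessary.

share on x = 0.4522

MU_x = 6/√x, MU_y = 1. Tangency: 6/√x = P_x/P_y.
Thus x* = (6·P_y/P_x)² — independent of M — with the rest of income spent on y.
Plugging in: x* = (6·5/32.1)² = 0.8734, y* = 6.7925.
Expenditure on x: 32.1·0.8734 = 28.0374; share = 0.4522.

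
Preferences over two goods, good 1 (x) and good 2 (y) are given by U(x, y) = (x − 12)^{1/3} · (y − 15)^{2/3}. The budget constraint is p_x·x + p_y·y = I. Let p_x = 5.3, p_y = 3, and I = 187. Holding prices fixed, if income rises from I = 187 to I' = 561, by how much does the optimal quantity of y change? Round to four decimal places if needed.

Δy* = 83.1111

Let x' = x−12, y' = y−15. MRS = (1/2)·y'/x' = p_x/p_y.
Substituting into the budget: x* = 12 + 1/3·(I − 12·p_x − 15·p_y)/p_x, and y* = 15 + 2/3·(…)/p_y.
Discretionary income = 187 − 12·5.3 − 15·3 = 78.4; y* = 15 + 2/3·78.4/3 = 32.4222.
At I' = 561: y* = 115.5333. Change: 115.5333 − 32.4222 = 83.1111.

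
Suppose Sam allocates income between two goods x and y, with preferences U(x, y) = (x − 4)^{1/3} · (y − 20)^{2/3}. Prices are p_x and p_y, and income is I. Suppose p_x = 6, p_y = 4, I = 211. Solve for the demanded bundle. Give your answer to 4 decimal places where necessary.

Discretionary income = 211 − 4·6 − 20·4 = 107; x* = 4 + 1/3·107/6 = 9.9444; y* = 20 + 2/3·107/4 = 37.8333.

x* = 9.9444, y* = 37.8333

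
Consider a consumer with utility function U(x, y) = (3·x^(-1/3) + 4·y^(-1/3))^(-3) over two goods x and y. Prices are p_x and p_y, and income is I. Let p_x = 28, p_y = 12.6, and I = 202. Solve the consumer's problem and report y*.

MU_x ∝ 3·x^(-4/3), MU_y ∝ 4·y^(-4/3), so MRS = (3/4)·(y/x)^(4/3) = p_x/p_y.
Solve for the ratio: y/x = [(4/3)·p_x/p_y]^(0.75).
Substitute y = (y/x)·x into the budget: x* = I/(p_x + p_y·(y/x)).
Numerically y/x = 2.258368, so x* = 202/(28 + 12.6·2.258368) = 3.578 and y* = 2.258368·3.578 = 8.0805.

y* = 8.0805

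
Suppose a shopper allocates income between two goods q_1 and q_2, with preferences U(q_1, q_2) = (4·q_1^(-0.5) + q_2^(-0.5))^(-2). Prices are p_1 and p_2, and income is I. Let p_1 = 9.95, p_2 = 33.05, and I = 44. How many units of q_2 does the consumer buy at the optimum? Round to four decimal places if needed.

q_2* = 0.4951

With the ratio pinned down, the budget gives q_1* = I/(p_1 + p_2·(q_2/q_1)) and q_2* = (q_2/q_1)·q_1*.
Numerically q_2/q_1 = 0.178263, so q_1* = 44/(9.95 + 33.05·0.178263) = 2.7775 and q_2* = 0.178263·2.7775 = 0.4951.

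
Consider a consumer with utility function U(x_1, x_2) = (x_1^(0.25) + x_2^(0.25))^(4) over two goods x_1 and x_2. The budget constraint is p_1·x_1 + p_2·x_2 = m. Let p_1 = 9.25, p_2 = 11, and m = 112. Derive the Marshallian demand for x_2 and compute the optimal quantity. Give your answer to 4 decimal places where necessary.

MRS = MU_x_1/MU_x_2 = (x_2/x_1)^(0.75). Set equal to p_1/p_2.
Solve for the ratio: x_2/x_1 = [p_1/p_2]^(4/3).
Substitute x_2 = (x_2/x_1)·x_1 into the budget: x_1* = m/(p_1 + p_2·(x_2/x_1)).
Numerically x_2/x_1 = 0.793716, so x_1* = 112/(9.25 + 11·0.793716) = 6.2288 and x_2* = 0.793716·6.2288 = 4.9439.

x_2* = 4.9439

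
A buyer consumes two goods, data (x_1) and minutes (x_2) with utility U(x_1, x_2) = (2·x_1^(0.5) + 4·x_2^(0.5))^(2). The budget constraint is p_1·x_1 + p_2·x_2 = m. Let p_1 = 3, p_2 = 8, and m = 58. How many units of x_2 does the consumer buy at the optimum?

x_2* = 4.35

From the CES first-order condition, (1/2)·(x_2/x_1)^(0.5) = p_1/p_2.
Hence x_2/x_1 = (2·p_1/p_2)^(1/(0.5)), i.e. raised to the 2 power.
Substitute x_2 = (x_2/x_1)·x_1 into the budget: x_1* = m/(p_1 + p_2·(x_2/x_1)).
Numerically x_2/x_1 = 0.5625, so x_1* = 58/(3 + 8·0.5625) = 7.7333 and x_2* = 0.5625·7.7333 = 4.35.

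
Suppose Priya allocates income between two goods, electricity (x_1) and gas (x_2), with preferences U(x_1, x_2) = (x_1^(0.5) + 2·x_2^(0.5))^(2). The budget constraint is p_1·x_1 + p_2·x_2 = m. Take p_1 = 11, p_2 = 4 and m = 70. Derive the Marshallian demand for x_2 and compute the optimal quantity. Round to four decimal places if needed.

MRS = MU_x_1/MU_x_2 = (1/2)·(x_2/x_1)^(0.5). Set equal to p_1/p_2.
Solve for the ratio: x_2/x_1 = [2·p_1/p_2]^(2).
Substitute x_2 = (x_2/x_1)·x_1 into the budget: x_1* = m/(p_1 + p_2·(x_2/x_1)).
Numerically x_2/x_1 = 30.25, so x_1* = 70/(11 + 4·30.25) = 0.5303 and x_2* = 30.25·0.5303 = 16.0417.

x_2* = 16.0417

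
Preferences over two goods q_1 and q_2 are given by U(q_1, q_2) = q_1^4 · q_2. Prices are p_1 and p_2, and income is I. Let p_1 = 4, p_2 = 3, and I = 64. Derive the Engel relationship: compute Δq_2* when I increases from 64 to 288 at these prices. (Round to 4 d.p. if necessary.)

MU_q_1/MU_q_2 = (4·q_2)/(q_1); tangency sets this equal to p_1/p_2.
Rearranging, p_2·q_2 = (1/4)·p_1·q_1. Substituting into the budget gives p_1·q_1·(1 + (1/4)) = I.
Demand: q_1*(p_1,p_2,I) = 0.8·I/p_1 and q_2* = 0.2·I/p_2.
At p_1=4, p_2=3, I=64: q_2* = 0.2·64/3 = 4.2667.
At I' = 288: q_2* = 19.2. Change: 19.2 − 4.2667 = 14.9333.

Δq_2* = 14.9333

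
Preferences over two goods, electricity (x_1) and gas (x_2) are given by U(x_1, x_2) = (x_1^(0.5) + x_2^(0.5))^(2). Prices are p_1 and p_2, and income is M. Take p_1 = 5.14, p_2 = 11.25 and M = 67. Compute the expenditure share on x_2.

MRS = MU_x_1/MU_x_2 = (x_2/x_1)^(0.5). Set equal to p_1/p_2.
Hence x_2/x_1 = (p_1/p_2)^(1/(0.5)), i.e. raised to the 2 power.
With the ratio pinned down, the budget gives x_1* = M/(p_1 + p_2·(x_2/x_1)) and x_2* = (x_2/x_1)·x_1*.
Numerically x_2/x_1 = 0.208747, so x_1* = 67/(5.14 + 11.25·0.208747) = 8.9472 and x_2* = 0.208747·8.9472 = 1.8677.
Expenditure on x_2: 11.25·1.8677 = 21.0116; share = 0.3136.

share on x_2 = 0.3136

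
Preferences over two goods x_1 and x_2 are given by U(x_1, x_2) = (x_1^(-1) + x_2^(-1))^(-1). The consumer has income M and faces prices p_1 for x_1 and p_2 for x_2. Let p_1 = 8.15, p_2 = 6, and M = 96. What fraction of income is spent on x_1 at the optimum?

From the CES first-order condition, (x_2/x_1)^(2) = p_1/p_2.
Hence x_2/x_1 = (p_1/p_2)^(1/(2)), i.e. raised to the 0.5 power.
Substitute x_2 = (x_2/x_1)·x_1 into the budget: x_1* = M/(p_1 + p_2·(x_2/x_1)).
Numerically x_2/x_1 = 1.165476, so x_1* = 96/(8.15 + 6·1.165476) = 6.3396 and x_2* = 1.165476·6.3396 = 7.3887.
Expenditure on x_1: 8.15·6.3396 = 51.6679; share = 0.5382.

share on x_1 = 0.5382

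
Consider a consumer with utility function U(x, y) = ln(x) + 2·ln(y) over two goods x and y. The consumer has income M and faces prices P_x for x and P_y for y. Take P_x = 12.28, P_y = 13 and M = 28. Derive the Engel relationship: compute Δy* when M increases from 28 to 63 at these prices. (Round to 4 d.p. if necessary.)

Δy* = 1.7949

MU_x/MU_y = (y)/(2·x); tangency sets this equal to P_x/P_y.
Rearranging, P_y·y = 2·P_x·x. Substituting into the budget gives P_x·x·(1 + 2) = M.
Demand: x*(P_x,P_y,M) = 1/3·M/P_x and y* = 2/3·M/P_y.
At P_x=12.28, P_y=13, M=28: y* = 2/3·28/13 = 1.4359.
At M' = 63: y* = 3.2308. Change: 3.2308 − 1.4359 = 1.7949.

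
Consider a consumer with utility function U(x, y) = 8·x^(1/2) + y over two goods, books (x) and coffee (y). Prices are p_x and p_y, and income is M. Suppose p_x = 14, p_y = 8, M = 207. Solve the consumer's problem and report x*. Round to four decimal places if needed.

x* = 5.2245

Utility is quasi-linear in y; the FOC for x is 4/√x = p_x/p_y.
Thus x* = (4·p_y/p_x)² — independent of M — with the rest of income spent on y.
Plugging in: x* = (4·8/14)² = 5.2245.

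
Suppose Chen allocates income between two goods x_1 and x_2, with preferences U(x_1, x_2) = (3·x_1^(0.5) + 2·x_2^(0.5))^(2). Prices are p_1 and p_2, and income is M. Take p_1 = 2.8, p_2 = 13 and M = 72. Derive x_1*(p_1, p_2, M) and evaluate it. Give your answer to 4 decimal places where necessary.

x_1* = 23.4678

From the CES first-order condition, (3/2)·(x_2/x_1)^(0.5) = p_1/p_2.
Hence x_2/x_1 = ((2/3)·p_1/p_2)^(1/(0.5)), i.e. raised to the 2 power.
With the ratio pinned down, the budget gives x_1* = M/(p_1 + p_2·(x_2/x_1)) and x_2* = (x_2/x_1)·x_1*.
Numerically x_2/x_1 = 0.020618, so x_1* = 72/(2.8 + 13·0.020618) = 23.4678.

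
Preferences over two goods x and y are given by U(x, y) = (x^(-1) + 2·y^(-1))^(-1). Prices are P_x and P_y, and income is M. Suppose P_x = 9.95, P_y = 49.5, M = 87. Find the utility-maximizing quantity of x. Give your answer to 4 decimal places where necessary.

x* = 2.1047

With the ratio pinned down, the budget gives x* = M/(P_x + P_y·(y/x)) and y* = (y/x)·x*.
Numerically y/x = 0.634051, so x* = 87/(9.95 + 49.5·0.634051) = 2.1047.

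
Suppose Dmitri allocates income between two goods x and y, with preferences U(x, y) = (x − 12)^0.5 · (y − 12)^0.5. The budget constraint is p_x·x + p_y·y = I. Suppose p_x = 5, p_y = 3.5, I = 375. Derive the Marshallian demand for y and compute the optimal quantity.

MRS = (y−12)/(x−12). Tangency with p_x/p_y gives y−12 = (p_x/p_y)·(x−12).
Substituting into the budget: x* = 12 + 0.5·(I − 12·p_x − 12·p_y)/p_x, and y* = 12 + 0.5·(…)/p_y.
Discretionary income = 375 − 12·5 − 12·3.5 = 273; y* = 12 + 0.5·273/3.5 = 51.

y* = 51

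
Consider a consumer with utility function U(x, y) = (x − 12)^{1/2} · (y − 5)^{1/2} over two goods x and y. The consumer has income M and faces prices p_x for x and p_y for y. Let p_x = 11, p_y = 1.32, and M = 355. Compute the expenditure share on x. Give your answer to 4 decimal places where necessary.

MRS = (y−5)/(x−12). Tangency with p_x/p_y gives y−5 = (p_x/p_y)·(x−12).
Substituting into the budget: x* = 12 + 0.5·(M − 12·p_x − 5·p_y)/p_x, and y* = 5 + 0.5·(…)/p_y.
Discretionary income = 355 − 12·11 − 5·1.32 = 216.4; x* = 12 + 0.5·216.4/11 = 21.8364; y* = 5 + 0.5·216.4/1.32 = 86.9697.
Expenditure on x: 11·21.8364 = 240.2; share = 0.6766.

share on x = 0.6766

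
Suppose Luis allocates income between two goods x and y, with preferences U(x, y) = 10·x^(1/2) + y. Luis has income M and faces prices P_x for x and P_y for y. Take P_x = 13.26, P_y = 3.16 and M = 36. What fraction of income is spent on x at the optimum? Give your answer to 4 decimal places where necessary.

MU_x = 5/√x, MU_y = 1. Tangency: 5/√x = P_x/P_y.
Solve: √x = 5·P_y/P_x, so x*(P_x,P_y) = (5·P_y/P_x)², and y* = (M − P_x·x*)/P_y.
Plugging in: x* = (5·3.16/13.26)² = 1.4198, y* = 5.4346.
Expenditure on x: 13.26·1.4198 = 18.8265; share = 0.523.

share on x = 0.523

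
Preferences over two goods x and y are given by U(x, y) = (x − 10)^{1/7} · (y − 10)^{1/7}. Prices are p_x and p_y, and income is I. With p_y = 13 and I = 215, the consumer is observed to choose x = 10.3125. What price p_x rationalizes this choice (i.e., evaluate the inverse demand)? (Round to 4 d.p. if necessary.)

Let x' = x−10, y' = y−10. MRS = y'/x' = p_x/p_y.
Substituting into the budget: x* = 10 + 0.5·(I − 10·p_x − 10·p_y)/p_x, and y* = 10 + 0.5·(…)/p_y.
Set x* = 10.3125 in the demand function and solve for p_x: p_x = 8.

p_x = 8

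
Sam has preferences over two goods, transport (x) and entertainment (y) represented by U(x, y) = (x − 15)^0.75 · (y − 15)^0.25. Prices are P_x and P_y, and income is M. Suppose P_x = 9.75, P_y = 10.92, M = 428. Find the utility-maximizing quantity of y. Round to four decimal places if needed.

MRS = 3·(y−15)/(x−15). Tangency with P_x/P_y gives y−15 = (1/3)·(P_x/P_y)·(x−15).
After buying the subsistence bundle (15, 15), a share 0.75 of the remaining income goes to x: x* = 15 + 0.75·(M − 15P_x − 15P_y)/P_x.
Discretionary income = 428 − 15·9.75 − 15·10.92 = 117.95; y* = 15 + 0.25·117.95/10.92 = 17.7003.

y* = 17.7003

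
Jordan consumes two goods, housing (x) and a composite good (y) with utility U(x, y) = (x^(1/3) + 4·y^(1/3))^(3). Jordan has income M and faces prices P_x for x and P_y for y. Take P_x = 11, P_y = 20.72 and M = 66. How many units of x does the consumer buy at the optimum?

x* = 0.8786

MU_x ∝ x^(-2/3), MU_y ∝ 4·y^(-2/3), so MRS = (1/4)·(y/x)^(2/3) = P_x/P_y.
Solve for the ratio: y/x = [4·P_x/P_y]^(1.5).
Substitute y = (y/x)·x into the budget: x* = M/(P_x + P_y·(y/x)).
Numerically y/x = 3.094528, so x* = 66/(11 + 20.72·3.094528) = 0.8786.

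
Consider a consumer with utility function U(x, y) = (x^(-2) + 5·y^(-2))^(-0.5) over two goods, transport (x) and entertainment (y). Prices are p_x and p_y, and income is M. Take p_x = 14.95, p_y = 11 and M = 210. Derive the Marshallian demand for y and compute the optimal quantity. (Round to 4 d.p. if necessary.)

MRS = MU_x/MU_y = (1/5)·(y/x)^(3). Set equal to p_x/p_y.
Hence y/x = (5·p_x/p_y)^(1/(3)), i.e. raised to the 1/3 power.
Substitute y = (y/x)·x into the budget: x* = M/(p_x + p_y·(y/x)).
Numerically y/x = 1.894114, so x* = 210/(14.95 + 11·1.894114) = 5.8683 and y* = 1.894114·5.8683 = 11.1153.

y* = 11.1153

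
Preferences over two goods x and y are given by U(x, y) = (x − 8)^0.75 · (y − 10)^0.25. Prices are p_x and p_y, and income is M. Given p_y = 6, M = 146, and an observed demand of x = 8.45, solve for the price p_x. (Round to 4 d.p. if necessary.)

This is Cobb-Douglas in (x−8, y−10): tangency gives 0.75·p_y·(y−10) = 0.25·p_x·(x−8).
Substituting into the budget: x* = 8 + 0.75·(M − 8·p_x − 10·p_y)/p_x, and y* = 10 + 0.25·(…)/p_y.
Set x* = 8.45 in the demand function and solve for p_x: p_x = 10.

p_x = 10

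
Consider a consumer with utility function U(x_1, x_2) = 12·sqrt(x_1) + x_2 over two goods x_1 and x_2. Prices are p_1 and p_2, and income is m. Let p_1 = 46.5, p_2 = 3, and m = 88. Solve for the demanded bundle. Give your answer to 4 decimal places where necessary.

Plugging in: x_1* = (6·3/46.5)² = 0.1498, x_2* = 27.0108.

x_1* = 0.1498, x_2* = 27.0108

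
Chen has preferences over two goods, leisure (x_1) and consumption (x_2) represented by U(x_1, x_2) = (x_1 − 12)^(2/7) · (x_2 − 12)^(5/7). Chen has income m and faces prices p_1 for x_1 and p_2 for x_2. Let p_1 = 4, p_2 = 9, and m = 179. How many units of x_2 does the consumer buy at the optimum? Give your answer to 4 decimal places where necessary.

x_2* = 13.8254

Let x_1' = x_1−12, x_2' = x_2−12. MRS = (2/5)·x_2'/x_1' = p_1/p_2.
Substituting into the budget: x_1* = 12 + 2/7·(m − 12·p_1 − 12·p_2)/p_1, and x_2* = 12 + 5/7·(…)/p_2.
Discretionary income = 179 − 12·4 − 12·9 = 23; x_2* = 12 + 5/7·23/9 = 13.8254.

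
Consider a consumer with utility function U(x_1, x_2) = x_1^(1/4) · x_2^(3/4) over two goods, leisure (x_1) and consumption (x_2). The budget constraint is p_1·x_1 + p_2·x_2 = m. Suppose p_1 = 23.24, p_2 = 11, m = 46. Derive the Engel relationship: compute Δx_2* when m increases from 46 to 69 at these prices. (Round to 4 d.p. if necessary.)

Δx_2* = 1.5682

MU_x_1/MU_x_2 = (0.25·x_2)/(0.75·x_1); tangency sets this equal to p_1/p_2.
So 0.25·p_2·x_2 = 0.75·p_1·x_1; combined with the budget, a share 0.25 of income goes to x_1.
Demand: x_1*(p_1,p_2,m) = 0.25·m/p_1 and x_2* = 0.75·m/p_2.
At p_1=23.24, p_2=11, m=46: x_2* = 0.75·46/11 = 3.1364.
At m' = 69: x_2* = 4.7045. Change: 4.7045 − 3.1364 = 1.5682.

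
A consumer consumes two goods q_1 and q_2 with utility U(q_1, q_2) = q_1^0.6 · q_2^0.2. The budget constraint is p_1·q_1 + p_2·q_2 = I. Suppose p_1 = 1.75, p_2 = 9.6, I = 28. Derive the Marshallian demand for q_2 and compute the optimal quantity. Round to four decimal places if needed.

q_2* = 0.7292

At p_1=1.75, p_2=9.6, I=28: q_2* = 0.25·28/9.6 = 0.7292.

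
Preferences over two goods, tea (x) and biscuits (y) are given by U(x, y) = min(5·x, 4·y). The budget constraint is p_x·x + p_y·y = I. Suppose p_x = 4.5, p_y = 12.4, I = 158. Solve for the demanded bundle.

x* = 7.9, y* = 9.875

With perfect complements, no substitution: consume in ratio x:y = 4:5.
Budget: p_x·x + p_y·(5/4)·x = I, so (4·p_x + 5·p_y)·x = 4·I.
Demand: x*(p_x,p_y,I) = 4·I/(4·p_x + 5·p_y), y* = 5·I/(4·p_x + 5·p_y).
Here 4·4.5 + 5·12.4 = 80, giving x* = 7.9 and y* = 9.875.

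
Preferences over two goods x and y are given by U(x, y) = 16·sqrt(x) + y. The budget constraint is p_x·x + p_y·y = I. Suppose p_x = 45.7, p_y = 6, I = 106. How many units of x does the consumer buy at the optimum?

MU_x = 8/√x, MU_y = 1. Tangency: 8/√x = p_x/p_y.
Solve: √x = 8·p_y/p_x, so x*(p_x,p_y) = (8·p_y/p_x)², and y* = (I − p_x·x*)/p_y.
Plugging in: x* = (8·6/45.7)² = 1.1032.

x* = 1.1032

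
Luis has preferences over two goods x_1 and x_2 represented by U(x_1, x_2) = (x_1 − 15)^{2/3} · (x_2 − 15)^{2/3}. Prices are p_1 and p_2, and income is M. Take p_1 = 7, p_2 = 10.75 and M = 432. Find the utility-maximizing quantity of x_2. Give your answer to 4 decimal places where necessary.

x_2* = 22.7093

MRS = (x_2−15)/(x_1−15). Tangency with p_1/p_2 gives x_2−15 = (p_1/p_2)·(x_1−15).
Substituting into the budget: x_1* = 15 + 0.5·(M − 15·p_1 − 15·p_2)/p_1, and x_2* = 15 + 0.5·(…)/p_2.
Discretionary income = 432 − 15·7 − 15·10.75 = 165.75; x_2* = 15 + 0.5·165.75/10.75 = 22.7093.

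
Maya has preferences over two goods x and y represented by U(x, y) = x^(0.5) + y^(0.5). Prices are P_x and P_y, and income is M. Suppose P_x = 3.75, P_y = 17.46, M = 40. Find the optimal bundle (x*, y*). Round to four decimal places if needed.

From the CES first-order condition, (y/x)^(0.5) = P_x/P_y.
Solve for the ratio: y/x = [P_x/P_y]^(2).
Substitute y = (y/x)·x into the budget: x* = M/(P_x + P_y·(y/x)).
Numerically y/x = 0.046129, so x* = 40/(3.75 + 17.46·0.046129) = 8.7808 and y* = 0.046129·8.7808 = 0.405.

x* = 8.7808, y* = 0.405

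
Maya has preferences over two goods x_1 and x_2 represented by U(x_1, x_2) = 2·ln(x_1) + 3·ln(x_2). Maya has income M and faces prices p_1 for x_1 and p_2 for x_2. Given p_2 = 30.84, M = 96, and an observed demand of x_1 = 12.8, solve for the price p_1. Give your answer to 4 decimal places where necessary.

MU_x_1/MU_x_2 = (2·x_2)/(3·x_1); tangency sets this equal to p_1/p_2.
So 2·p_2·x_2 = 3·p_1·x_1; combined with the budget, a share 0.4 of income goes to x_1.
Demand: x_1*(p_1,p_2,M) = 0.4·M/p_1 and x_2* = 0.6·M/p_2.
Set x_1* = 12.8 in the demand function and solve for p_1: p_1 = 3.

p_1 = 3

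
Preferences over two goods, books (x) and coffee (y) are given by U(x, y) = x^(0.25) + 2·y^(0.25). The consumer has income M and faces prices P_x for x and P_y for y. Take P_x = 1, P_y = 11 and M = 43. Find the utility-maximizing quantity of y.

y* = 2.0764

MU_x ∝ x^(-0.75), MU_y ∝ 2·y^(-0.75), so MRS = (1/2)·(y/x)^(0.75) = P_x/P_y.
Hence y/x = (2·P_x/P_y)^(1/(0.75)), i.e. raised to the 4/3 power.
Substitute y = (y/x)·x into the budget: x* = M/(P_x + P_y·(y/x)).
Numerically y/x = 0.103003, so x* = 43/(1 + 11·0.103003) = 20.1591 and y* = 0.103003·20.1591 = 2.0764.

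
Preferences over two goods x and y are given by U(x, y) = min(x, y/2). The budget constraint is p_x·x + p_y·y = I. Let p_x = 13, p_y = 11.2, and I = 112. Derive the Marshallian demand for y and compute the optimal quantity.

y* = 6.3277

With perfect complements, no substitution: consume in ratio x:y = 1:2.
Budget: p_x·x + p_y·2·x = I, so (p_x + 2·p_y)·x = I.
Demand: x*(p_x,p_y,I) = I/(p_x + 2·p_y), y* = 2·I/(p_x + 2·p_y).
Here 13 + 2·11.2 = 35.4, giving y* = 6.3277.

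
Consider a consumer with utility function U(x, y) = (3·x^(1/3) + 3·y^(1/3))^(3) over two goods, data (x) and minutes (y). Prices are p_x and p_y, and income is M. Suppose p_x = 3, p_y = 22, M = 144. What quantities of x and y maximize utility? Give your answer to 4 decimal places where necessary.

x* = 35.0551, y* = 1.7652

From the CES first-order condition, (y/x)^(2/3) = p_x/p_y.
Solve for the ratio: y/x = [p_x/p_y]^(1.5).
With the ratio pinned down, the budget gives x* = M/(p_x + p_y·(y/x)) and y* = (y/x)·x*.
Numerically y/x = 0.050356, so x* = 144/(3 + 22·0.050356) = 35.0551 and y* = 0.050356·35.0551 = 1.7652.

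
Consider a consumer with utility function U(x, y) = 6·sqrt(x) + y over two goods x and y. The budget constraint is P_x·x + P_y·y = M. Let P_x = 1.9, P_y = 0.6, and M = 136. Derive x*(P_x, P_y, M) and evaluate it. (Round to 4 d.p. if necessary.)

x* = 0.8975

MU_x = 3/√x, MU_y = 1. Tangency: 3/√x = P_x/P_y.
Solve: √x = 3·P_y/P_x, so x*(P_x,P_y) = (3·P_y/P_x)², and y* = (M − P_x·x*)/P_y.
Plugging in: x* = (3·0.6/1.9)² = 0.8975.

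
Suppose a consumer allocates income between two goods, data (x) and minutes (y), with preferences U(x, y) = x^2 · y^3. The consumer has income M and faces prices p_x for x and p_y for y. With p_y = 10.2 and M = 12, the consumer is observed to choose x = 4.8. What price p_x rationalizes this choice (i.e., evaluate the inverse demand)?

The MRS is (2/3)·y/x. Set MRS = p_x/p_y.
So 2·p_y·y = 3·p_x·x; combined with the budget, a share 0.4 of income goes to x.
Demand: x*(p_x,p_y,M) = 0.4·M/p_x and y* = 0.6·M/p_y.
Set x* = 4.8 in the demand function and solve for p_x: p_x = 1.

p_x = 1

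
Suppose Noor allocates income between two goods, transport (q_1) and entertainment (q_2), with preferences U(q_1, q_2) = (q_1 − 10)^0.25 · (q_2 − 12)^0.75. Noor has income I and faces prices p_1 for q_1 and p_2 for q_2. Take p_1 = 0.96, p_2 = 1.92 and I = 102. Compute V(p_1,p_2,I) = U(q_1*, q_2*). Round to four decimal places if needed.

Let q_1' = q_1−10, q_2' = q_2−12. MRS = (1/3)·q_2'/q_1' = p_1/p_2.
After buying the subsistence bundle (10, 12), a share 0.25 of the remaining income goes to q_1: q_1* = 10 + 0.25·(I − 10p_1 − 12p_2)/p_1.
Discretionary income = 102 − 10·0.96 − 12·1.92 = 69.36; q_1* = 10 + 0.25·69.36/0.96 = 28.0625; q_2* = 12 + 0.75·69.36/1.92 = 39.0938.
Utility at the optimum: U(28.0625, 39.0938) = 24.482.

V = 24.482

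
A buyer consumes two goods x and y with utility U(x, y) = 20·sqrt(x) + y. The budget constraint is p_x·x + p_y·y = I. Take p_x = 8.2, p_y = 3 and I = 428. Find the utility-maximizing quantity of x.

Plugging in: x* = (10·3/8.2)² = 13.3849.

x* = 13.3849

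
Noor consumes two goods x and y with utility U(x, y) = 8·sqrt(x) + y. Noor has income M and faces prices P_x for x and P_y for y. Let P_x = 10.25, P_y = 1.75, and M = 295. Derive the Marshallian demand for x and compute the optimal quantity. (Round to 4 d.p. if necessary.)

Utility is quasi-linear in y; the FOC for x is 4/√x = P_x/P_y.
Solve: √x = 4·P_y/P_x, so x*(P_x,P_y) = (4·P_y/P_x)², and y* = (M − P_x·x*)/P_y.
Plugging in: x* = (4·1.75/10.25)² = 0.4664.

x* = 0.4664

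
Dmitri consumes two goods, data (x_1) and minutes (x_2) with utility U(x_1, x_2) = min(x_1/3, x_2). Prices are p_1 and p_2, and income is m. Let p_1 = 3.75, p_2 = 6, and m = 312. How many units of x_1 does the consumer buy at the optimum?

x_1* = 54.2609

With perfect complements, no substitution: consume in ratio x_1:x_2 = 3:1.
Budget: p_1·x_1 + p_2·(1/3)·x_1 = m, so (3·p_1 + p_2)·x_1 = 3·m.
Demand: x_1*(p_1,p_2,m) = 3·m/(3·p_1 + p_2), x_2* = m/(3·p_1 + p_2).
Here 3·3.75 + 6 = 17.25, giving x_1* = 54.2609.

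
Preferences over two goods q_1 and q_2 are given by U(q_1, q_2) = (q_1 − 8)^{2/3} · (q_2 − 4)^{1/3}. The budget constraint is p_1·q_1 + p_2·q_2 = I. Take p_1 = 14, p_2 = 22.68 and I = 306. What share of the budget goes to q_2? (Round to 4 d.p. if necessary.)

share on q_2 = 0.409

This is Cobb-Douglas in (q_1−8, q_2−4): tangency gives 2/3·p_2·(q_2−4) = 1/3·p_1·(q_1−8).
After buying the subsistence bundle (8, 4), a share 2/3 of the remaining income goes to q_1: q_1* = 8 + 2/3·(I − 8p_1 − 4p_2)/p_1.
Discretionary income = 306 − 8·14 − 4·22.68 = 103.28; q_1* = 8 + 2/3·103.28/14 = 12.9181; q_2* = 4 + 1/3·103.28/22.68 = 5.5179.
Expenditure on q_2: 22.68·5.5179 = 125.1467; share = 0.409.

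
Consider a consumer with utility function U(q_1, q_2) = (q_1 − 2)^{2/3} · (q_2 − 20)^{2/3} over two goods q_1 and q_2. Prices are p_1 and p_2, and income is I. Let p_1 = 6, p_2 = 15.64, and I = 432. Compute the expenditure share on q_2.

Substituting into the budget: q_1* = 2 + 0.5·(I − 2·p_1 − 20·p_2)/p_1, and q_2* = 20 + 0.5·(…)/p_2.
Discretionary income = 432 − 2·6 − 20·15.64 = 107.2; q_1* = 2 + 0.5·107.2/6 = 10.9333; q_2* = 20 + 0.5·107.2/15.64 = 23.4271.
Expenditure on q_2: 15.64·23.4271 = 366.4; share = 0.8481.

share on q_2 = 0.8481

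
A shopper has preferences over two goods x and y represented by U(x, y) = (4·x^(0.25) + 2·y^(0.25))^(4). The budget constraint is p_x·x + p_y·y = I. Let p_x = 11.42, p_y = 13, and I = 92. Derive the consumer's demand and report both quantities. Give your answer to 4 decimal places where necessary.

x* = 5.8374, y* = 1.949

MRS = MU_x/MU_y = 2·(y/x)^(0.75). Set equal to p_x/p_y.
Solve for the ratio: y/x = [(1/2)·p_x/p_y]^(4/3).
Substitute y = (y/x)·x into the budget: x* = I/(p_x + p_y·(y/x)).
Numerically y/x = 0.33388, so x* = 92/(11.42 + 13·0.33388) = 5.8374 and y* = 0.33388·5.8374 = 1.949.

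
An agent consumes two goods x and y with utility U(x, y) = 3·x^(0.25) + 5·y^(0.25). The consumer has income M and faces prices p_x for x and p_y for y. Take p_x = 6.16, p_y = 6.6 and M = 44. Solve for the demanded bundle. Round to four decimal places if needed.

x* = 2.4369, y* = 4.3922

From the CES first-order condition, (3/5)·(y/x)^(0.75) = p_x/p_y.
Solve for the ratio: y/x = [(5/3)·p_x/p_y]^(4/3).
Substitute y = (y/x)·x into the budget: x* = M/(p_x + p_y·(y/x)).
Numerically y/x = 1.802384, so x* = 44/(6.16 + 6.6·1.802384) = 2.4369 and y* = 1.802384·2.4369 = 4.3922.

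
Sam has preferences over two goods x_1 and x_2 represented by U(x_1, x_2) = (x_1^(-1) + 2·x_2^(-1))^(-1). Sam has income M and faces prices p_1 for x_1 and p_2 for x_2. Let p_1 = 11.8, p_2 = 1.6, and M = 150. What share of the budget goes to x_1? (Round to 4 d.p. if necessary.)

MRS = MU_x_1/MU_x_2 = (1/2)·(x_2/x_1)^(2). Set equal to p_1/p_2.
Solve for the ratio: x_2/x_1 = [2·p_1/p_2]^(0.5).
With the ratio pinned down, the budget gives x_1* = M/(p_1 + p_2·(x_2/x_1)) and x_2* = (x_2/x_1)·x_1*.
Numerically x_2/x_1 = 3.840573, so x_1* = 150/(11.8 + 1.6·3.840573) = 8.3589 and x_2* = 3.840573·8.3589 = 32.103.
Expenditure on x_1: 11.8·8.3589 = 98.6352; share = 0.6576.

share on x_1 = 0.6576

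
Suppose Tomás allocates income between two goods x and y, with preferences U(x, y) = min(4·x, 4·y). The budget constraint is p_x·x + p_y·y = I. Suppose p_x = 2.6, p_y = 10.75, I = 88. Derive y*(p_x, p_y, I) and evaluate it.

y* = 6.5918

Demand: x*(p_x,p_y,I) = 4·I/(4·p_x + 4·p_y), y* = 4·I/(4·p_x + 4·p_y).
Here 4·2.6 + 4·10.75 = 53.4, giving y* = 6.5918.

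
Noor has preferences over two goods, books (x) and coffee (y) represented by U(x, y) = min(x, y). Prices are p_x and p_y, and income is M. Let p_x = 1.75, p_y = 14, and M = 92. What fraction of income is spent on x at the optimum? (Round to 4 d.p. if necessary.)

With perfect complements, no substitution: consume in ratio x:y = 1:1.
Budget: p_x·x + p_y·x = M, so (p_x + p_y)·x = M.
Demand: x*(p_x,p_y,M) = M/(p_x + p_y), y* = M/(p_x + p_y).
Here 1.75 + 14 = 15.75, giving x* = 5.8413 and y* = 5.8413.
Expenditure on x: 1.75·5.8413 = 10.2222; share = 0.1111.

share on x = 0.1111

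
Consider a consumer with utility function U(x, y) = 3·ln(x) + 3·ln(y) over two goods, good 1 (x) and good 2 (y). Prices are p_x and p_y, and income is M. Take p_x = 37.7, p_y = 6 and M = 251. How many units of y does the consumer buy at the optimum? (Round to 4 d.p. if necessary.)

y* = 20.9167

Demand: x*(p_x,p_y,M) = 0.5·M/p_x and y* = 0.5·M/p_y.
At p_x=37.7, p_y=6, M=251: y* = 0.5·251/6 = 20.9167.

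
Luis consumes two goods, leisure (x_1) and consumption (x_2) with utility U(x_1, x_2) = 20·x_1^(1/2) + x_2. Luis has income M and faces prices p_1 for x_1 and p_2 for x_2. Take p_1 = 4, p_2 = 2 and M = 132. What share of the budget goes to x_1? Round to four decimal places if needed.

Utility is quasi-linear in x_2; the FOC for x_1 is 10/√x_1 = p_1/p_2.
Thus x_1* = (10·p_2/p_1)² — independent of M — with the rest of income spent on x_2.
Plugging in: x_1* = (10·2/4)² = 25, x_2* = 16.
Expenditure on x_1: 4·25 = 100; share = 0.7576.

share on x_1 = 0.7576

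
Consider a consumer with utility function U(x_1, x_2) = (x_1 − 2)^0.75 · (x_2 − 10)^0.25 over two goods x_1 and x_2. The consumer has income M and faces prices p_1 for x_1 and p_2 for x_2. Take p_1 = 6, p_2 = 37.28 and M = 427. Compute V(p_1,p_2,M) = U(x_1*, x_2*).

After buying the subsistence bundle (2, 10), a share 0.75 of the remaining income goes to x_1: x_1* = 2 + 0.75·(M − 2p_1 − 10p_2)/p_1.
Discretionary income = 427 − 2·6 − 10·37.28 = 42.2; x_1* = 2 + 0.75·42.2/6 = 7.275; x_2* = 10 + 0.25·42.2/37.28 = 10.283.
Utility at the optimum: U(7.275, 10.283) = 2.5387.

V = 2.5387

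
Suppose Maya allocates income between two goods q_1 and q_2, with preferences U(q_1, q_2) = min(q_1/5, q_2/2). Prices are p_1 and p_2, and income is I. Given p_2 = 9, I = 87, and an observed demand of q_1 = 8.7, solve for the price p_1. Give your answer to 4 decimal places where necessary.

p_1 = 6.4

With perfect complements, no substitution: consume in ratio q_1:q_2 = 5:2.
Budget: p_1·q_1 + p_2·(2/5)·q_1 = I, so (5·p_1 + 2·p_2)·q_1 = 5·I.
Demand: q_1*(p_1,p_2,I) = 5·I/(5·p_1 + 2·p_2), q_2* = 2·I/(5·p_1 + 2·p_2).
Set q_1* = 8.7 in the demand function and solve for p_1: p_1 = 6.4.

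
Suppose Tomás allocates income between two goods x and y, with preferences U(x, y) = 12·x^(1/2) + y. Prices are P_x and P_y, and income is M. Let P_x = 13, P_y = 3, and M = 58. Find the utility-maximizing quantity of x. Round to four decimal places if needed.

MU_x = 6/√x, MU_y = 1. Tangency: 6/√x = P_x/P_y.
Solve: √x = 6·P_y/P_x, so x*(P_x,P_y) = (6·P_y/P_x)², and y* = (M − P_x·x*)/P_y.
Plugging in: x* = (6·3/13)² = 1.9172.

x* = 1.9172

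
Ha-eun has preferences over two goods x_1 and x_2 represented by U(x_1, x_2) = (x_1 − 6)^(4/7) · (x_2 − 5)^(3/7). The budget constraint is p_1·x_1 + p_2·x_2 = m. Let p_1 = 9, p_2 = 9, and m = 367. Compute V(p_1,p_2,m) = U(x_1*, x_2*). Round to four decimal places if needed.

V = 15.0421

After buying the subsistence bundle (6, 5), a share 4/7 of the remaining income goes to x_1: x_1* = 6 + 4/7·(m − 6p_1 − 5p_2)/p_1.
Discretionary income = 367 − 6·9 − 5·9 = 268; x_1* = 6 + 4/7·268/9 = 23.0159; x_2* = 5 + 3/7·268/9 = 17.7619.
Utility at the optimum: U(23.0159, 17.7619) = 15.0421.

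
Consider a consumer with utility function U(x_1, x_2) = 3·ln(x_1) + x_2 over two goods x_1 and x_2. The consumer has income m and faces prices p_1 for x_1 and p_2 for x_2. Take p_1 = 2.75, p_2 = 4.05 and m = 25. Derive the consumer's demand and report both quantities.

So x_1*(p_1,p_2) = 3·p_2/p_1, independent of income; and x_2* = (m − 3·p_2)/p_2.
At the given prices: x_1* = 3·4.05/2.75 = 4.4182, and x_2* = 3.1728.

x_1* = 4.4182, x_2* = 3.1728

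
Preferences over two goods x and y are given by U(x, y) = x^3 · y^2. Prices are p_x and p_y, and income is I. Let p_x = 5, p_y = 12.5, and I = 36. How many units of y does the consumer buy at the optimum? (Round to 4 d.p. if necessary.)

y* = 1.152

MU_x/MU_y = (3·y)/(2·x); tangency sets this equal to p_x/p_y.
So 3·p_y·y = 2·p_x·x; combined with the budget, a share 0.6 of income goes to x.
Demand: x*(p_x,p_y,I) = 0.6·I/p_x and y* = 0.4·I/p_y.
At p_x=5, p_y=12.5, I=36: y* = 0.4·36/12.5 = 1.152.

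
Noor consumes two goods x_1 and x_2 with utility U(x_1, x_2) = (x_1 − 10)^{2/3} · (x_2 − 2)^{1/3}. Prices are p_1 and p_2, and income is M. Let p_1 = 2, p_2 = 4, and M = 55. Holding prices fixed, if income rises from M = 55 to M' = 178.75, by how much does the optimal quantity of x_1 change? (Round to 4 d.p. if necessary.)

Let x_1' = x_1−10, x_2' = x_2−2. MRS = 2·x_2'/x_1' = p_1/p_2.
Substituting into the budget: x_1* = 10 + 2/3·(M − 10·p_1 − 2·p_2)/p_1, and x_2* = 2 + 1/3·(…)/p_2.
Discretionary income = 55 − 10·2 − 2·4 = 27; x_1* = 10 + 2/3·27/2 = 19.
At M' = 178.75: x_1* = 60.25. Change: 60.25 − 19 = 41.25.

Δx_1* = 41.25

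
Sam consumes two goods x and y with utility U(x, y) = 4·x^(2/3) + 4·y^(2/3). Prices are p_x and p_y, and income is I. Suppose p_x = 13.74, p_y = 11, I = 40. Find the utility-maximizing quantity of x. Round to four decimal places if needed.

MU_x ∝ 4·x^(-1/3), MU_y ∝ 4·y^(-1/3), so MRS = (y/x)^(1/3) = p_x/p_y.
Hence y/x = (p_x/p_y)^(1/(1/3)), i.e. raised to the 3 power.
Substitute y = (y/x)·x into the budget: x* = I/(p_x + p_y·(y/x)).
Numerically y/x = 1.948867, so x* = 40/(13.74 + 11·1.948867) = 1.1371.

x* = 1.1371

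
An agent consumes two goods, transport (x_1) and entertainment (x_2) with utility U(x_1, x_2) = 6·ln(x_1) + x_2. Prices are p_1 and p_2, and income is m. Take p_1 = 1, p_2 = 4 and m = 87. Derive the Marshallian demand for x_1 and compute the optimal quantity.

x_1* = 24

At the given prices: x_1* = 6·4/1 = 24.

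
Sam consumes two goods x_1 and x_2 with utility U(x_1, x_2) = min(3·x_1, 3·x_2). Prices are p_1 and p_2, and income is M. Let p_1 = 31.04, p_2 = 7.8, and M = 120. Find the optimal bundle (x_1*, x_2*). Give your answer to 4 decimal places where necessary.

Leontief preferences: the optimum is at the kink where x_1/3 = x_2/3, i.e. x_2 = x_1.
Budget: p_1·x_1 + p_2·x_1 = M, so (3·p_1 + 3·p_2)·x_1 = 3·M.
Demand: x_1*(p_1,p_2,M) = 3·M/(3·p_1 + 3·p_2), x_2* = 3·M/(3·p_1 + 3·p_2).
Here 3·31.04 + 3·7.8 = 116.52, giving x_1* = 3.0896 and x_2* = 3.0896.

x_1* = 3.0896, x_2* = 3.0896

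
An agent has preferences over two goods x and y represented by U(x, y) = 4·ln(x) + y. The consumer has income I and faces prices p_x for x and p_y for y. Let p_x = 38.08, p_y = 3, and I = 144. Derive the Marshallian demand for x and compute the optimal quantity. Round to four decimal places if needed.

x* = 0.3151

MU_x = 4/x, MU_y = 1. Tangency: 4/x = p_x/p_y.
So x*(p_x,p_y) = 4·p_y/p_x, independent of income; and y* = (I − 4·p_y)/p_y.
At the given prices: x* = 4·3/38.08 = 0.3151.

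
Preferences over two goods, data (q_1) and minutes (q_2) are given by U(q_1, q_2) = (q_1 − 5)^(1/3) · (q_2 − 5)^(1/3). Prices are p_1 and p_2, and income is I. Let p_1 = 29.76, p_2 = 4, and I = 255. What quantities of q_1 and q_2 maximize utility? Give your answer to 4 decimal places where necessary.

This is Cobb-Douglas in (q_1−5, q_2−5): tangency gives 1/3·p_2·(q_2−5) = 1/3·p_1·(q_1−5).
Substituting into the budget: q_1* = 5 + 0.5·(I − 5·p_1 − 5·p_2)/p_1, and q_2* = 5 + 0.5·(…)/p_2.
Discretionary income = 255 − 5·29.76 − 5·4 = 86.2; q_1* = 5 + 0.5·86.2/29.76 = 6.4483; q_2* = 5 + 0.5·86.2/4 = 15.775.

q_1* = 6.4483, q_2* = 15.775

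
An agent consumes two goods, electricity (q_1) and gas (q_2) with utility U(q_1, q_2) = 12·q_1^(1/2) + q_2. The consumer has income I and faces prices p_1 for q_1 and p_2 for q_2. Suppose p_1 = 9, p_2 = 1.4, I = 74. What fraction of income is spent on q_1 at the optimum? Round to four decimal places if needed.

MU_q_1 = 6/√q_1, MU_q_2 = 1. Tangency: 6/√q_1 = p_1/p_2.
Solve: √q_1 = 6·p_2/p_1, so q_1*(p_1,p_2) = (6·p_2/p_1)², and q_2* = (I − p_1·q_1*)/p_2.
Plugging in: q_1* = (6·1.4/9)² = 0.8711, q_2* = 47.2571.
Expenditure on q_1: 9·0.8711 = 7.84; share = 0.1059.

share on q_1 = 0.1059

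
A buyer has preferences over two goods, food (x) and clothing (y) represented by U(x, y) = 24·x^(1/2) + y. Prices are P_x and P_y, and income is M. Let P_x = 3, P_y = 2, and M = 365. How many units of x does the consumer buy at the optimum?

x* = 64

Set MRS = P_x/P_y: 12·x^(−1/2) = P_x/P_y.
Thus x* = (12·P_y/P_x)² — independent of M — with the rest of income spent on y.
Plugging in: x* = (12·2/3)² = 64.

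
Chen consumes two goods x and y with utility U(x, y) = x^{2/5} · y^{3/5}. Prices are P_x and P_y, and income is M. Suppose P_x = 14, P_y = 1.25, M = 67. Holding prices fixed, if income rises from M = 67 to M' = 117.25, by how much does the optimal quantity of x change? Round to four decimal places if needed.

Δx* = 1.4357

The MRS is (2/3)·y/x. Set MRS = P_x/P_y.
Rearranging, P_y·y = (3/2)·P_x·x. Substituting into the budget gives P_x·x·(1 + (3/2)) = M.
Demand: x*(P_x,P_y,M) = 0.4·M/P_x and y* = 0.6·M/P_y.
At P_x=14, P_y=1.25, M=67: x* = 0.4·67/14 = 1.9143.
At M' = 117.25: x* = 3.35. Change: 3.35 − 1.9143 = 1.4357.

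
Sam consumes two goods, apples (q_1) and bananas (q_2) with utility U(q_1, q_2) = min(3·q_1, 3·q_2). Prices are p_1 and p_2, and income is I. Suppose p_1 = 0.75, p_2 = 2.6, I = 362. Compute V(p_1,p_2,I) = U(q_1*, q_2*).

V = 324.1791

With perfect complements, no substitution: consume in ratio q_1:q_2 = 3:3.
Budget: p_1·q_1 + p_2·q_1 = I, so (3·p_1 + 3·p_2)·q_1 = 3·I.
Demand: q_1*(p_1,p_2,I) = 3·I/(3·p_1 + 3·p_2), q_2* = 3·I/(3·p_1 + 3·p_2).
Here 3·0.75 + 3·2.6 = 10.05, giving q_1* = 108.0597 and q_2* = 108.0597.
Utility at the optimum: U(108.0597, 108.0597) = 324.1791.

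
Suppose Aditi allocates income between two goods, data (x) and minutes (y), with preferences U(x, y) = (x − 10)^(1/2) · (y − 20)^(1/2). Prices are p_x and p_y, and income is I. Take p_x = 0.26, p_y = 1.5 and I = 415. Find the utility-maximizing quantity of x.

MRS = (y−20)/(x−10). Tangency with p_x/p_y gives y−20 = (p_x/p_y)·(x−10).
Substituting into the budget: x* = 10 + 0.5·(I − 10·p_x − 20·p_y)/p_x, and y* = 20 + 0.5·(…)/p_y.
Discretionary income = 415 − 10·0.26 − 20·1.5 = 382.4; x* = 10 + 0.5·382.4/0.26 = 745.3846.

x* = 745.3846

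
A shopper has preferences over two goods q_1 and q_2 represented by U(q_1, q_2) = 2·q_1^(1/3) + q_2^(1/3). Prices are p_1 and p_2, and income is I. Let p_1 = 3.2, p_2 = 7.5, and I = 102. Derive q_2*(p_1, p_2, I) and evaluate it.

From the CES first-order condition, 2·(q_2/q_1)^(2/3) = p_1/p_2.
Hence q_2/q_1 = ((1/2)·p_1/p_2)^(1/(2/3)), i.e. raised to the 1.5 power.
With the ratio pinned down, the budget gives q_1* = I/(p_1 + p_2·(q_2/q_1)) and q_2* = (q_2/q_1)·q_1*.
Numerically q_2/q_1 = 0.098534, so q_1* = 102/(3.2 + 7.5·0.098534) = 25.8948 and q_2* = 0.098534·25.8948 = 2.5515.

q_2* = 2.5515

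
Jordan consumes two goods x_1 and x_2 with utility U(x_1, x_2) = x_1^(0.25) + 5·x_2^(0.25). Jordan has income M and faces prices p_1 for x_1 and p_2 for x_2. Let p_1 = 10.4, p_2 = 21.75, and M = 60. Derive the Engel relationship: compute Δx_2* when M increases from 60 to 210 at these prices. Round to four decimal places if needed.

From the CES first-order condition, (1/5)·(x_2/x_1)^(0.75) = p_1/p_2.
Hence x_2/x_1 = (5·p_1/p_2)^(1/(0.75)), i.e. raised to the 4/3 power.
Substitute x_2 = (x_2/x_1)·x_1 into the budget: x_1* = M/(p_1 + p_2·(x_2/x_1)).
Numerically x_2/x_1 = 3.196873, so x_1* = 60/(10.4 + 21.75·3.196873) = 0.7506 and x_2* = 3.196873·0.7506 = 2.3997.
At M' = 210: x_2* = 8.3989. Change: 8.3989 − 2.3997 = 5.9992.

Δx_2* = 5.9992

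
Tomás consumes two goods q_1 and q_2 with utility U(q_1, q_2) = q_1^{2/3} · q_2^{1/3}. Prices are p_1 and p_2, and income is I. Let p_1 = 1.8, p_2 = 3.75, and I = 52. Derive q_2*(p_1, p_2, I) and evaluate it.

q_2* = 4.6222

Tangency: MRS = 2·q_2/q_1 = p_1/p_2.
So 2/3·p_2·q_2 = 1/3·p_1·q_1; combined with the budget, a share 2/3 of income goes to q_1.
Demand: q_1*(p_1,p_2,I) = 2/3·I/p_1 and q_2* = 1/3·I/p_2.
At p_1=1.8, p_2=3.75, I=52: q_2* = 1/3·52/3.75 = 4.6222.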